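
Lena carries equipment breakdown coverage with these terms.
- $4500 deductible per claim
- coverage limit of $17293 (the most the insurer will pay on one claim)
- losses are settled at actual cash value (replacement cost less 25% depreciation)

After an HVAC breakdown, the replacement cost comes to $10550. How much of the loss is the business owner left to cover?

$7137.50

Depreciate 25%: the covered value is $10550 × 0.75 = $7912.50.
Less the $4500 deductible: $7912.50 − $4500 = $3412.50.
That's under the $17293 cap, so the insurer reimburses the full $3412.50.
The business owner bears the rest of the original loss: $10550 − $3412.50 = $7137.50.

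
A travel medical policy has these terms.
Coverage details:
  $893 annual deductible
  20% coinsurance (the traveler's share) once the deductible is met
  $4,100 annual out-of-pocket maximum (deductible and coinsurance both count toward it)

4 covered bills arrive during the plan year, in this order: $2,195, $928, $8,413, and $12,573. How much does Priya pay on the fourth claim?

#1 ($2,195): deductible takes $893, $1,302 remains; traveler's 20% is $260.40. Cost to traveler: $1,153.40. OOP to date $1,153.40.
#2 ($928): deductible met; 20% of $928 = $185.60. Traveler owes $185.60 (running OOP $1,339).
#3 ($8,413): deductible already satisfied, so traveler's share is 20% × $8,413 = $1,682.60. Cost to traveler: $1,682.60. OOP to date $3,021.60.
#4 ($12,573): 20% coinsurance on $12,573 = $2,514.60. Adding that to $3,021.60 gives $5,536.20, past the $4,100 cap; traveler pays only $4,100 − $3,021.60 = $1,078.40.

$1,078.40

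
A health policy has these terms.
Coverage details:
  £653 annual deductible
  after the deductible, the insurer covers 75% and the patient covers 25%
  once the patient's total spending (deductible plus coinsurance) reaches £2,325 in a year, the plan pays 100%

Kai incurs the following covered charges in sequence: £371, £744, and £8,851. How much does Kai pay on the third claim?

£1,556.50

Bill 1, £371: entire amount goes to the deductible. Cost to patient: £371. OOP to date £371.
Bill 2, £744: deductible takes £282, £462 remains; patient's 25% is £115.50. Cost to patient: £397.50. OOP to date £768.50.
Bill 3, £8,851: 25% coinsurance on £8,851 = £2,212.75. Adding that to £768.50 gives £2,981.25, past the £2,325 cap; patient pays only £2,325 − £768.50 = £1,556.50.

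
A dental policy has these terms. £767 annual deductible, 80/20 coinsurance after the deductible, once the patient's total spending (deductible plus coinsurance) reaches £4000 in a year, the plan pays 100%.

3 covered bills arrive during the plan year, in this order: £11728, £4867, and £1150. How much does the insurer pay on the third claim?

£1082.60

Bill 1, £11728: deductible takes £767, £10961 remains; 20% of £10961 = £2192.20. Patient owes £2959.20 (running OOP £2959.20). Insurer: £11728 − £2959.20 = £8768.80.
Bill 2, £4867: 20% coinsurance on £4867 = £973.40. Patient pays £973.40; OOP now £3932.60. Plan pays £4867 − £973.40 = £3893.60.
Bill 3, £1150: 20% coinsurance on £1150 = £230. Adding that to £3932.60 gives £4162.60, past the £4000 cap; patient pays only £4000 − £3932.60 = £67.40. Insurer: £1150 − £67.40 = £1082.60.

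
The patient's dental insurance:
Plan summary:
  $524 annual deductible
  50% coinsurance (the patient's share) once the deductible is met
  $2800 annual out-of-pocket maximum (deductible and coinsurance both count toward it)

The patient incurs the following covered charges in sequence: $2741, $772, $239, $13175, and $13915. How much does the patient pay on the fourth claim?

Claim 1 ($2741): $524 finishes the deductible; $2217 goes to coinsurance; patient's 50% is $1108.50. Patient owes $1632.50 (running OOP $1632.50).
Claim 2 ($772): 50% coinsurance on $772 = $386. Cost to patient: $386. OOP to date $2018.50.
Claim 3 ($239): deductible met; 50% of $239 = $119.50. Patient owes $119.50 (running OOP $2138).
Claim 4 ($13175): deductible already satisfied, so patient's share is 50% × $13175 = $6587.50. Adding that to $2138 gives $8725.50, past the $2800 cap; patient pays only $2800 − $2138 = $662.

$662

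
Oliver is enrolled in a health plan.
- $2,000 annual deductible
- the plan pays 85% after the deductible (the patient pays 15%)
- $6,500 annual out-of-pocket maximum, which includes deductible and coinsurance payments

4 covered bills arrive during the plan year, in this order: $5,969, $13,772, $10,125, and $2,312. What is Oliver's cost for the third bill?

$1,518.75

Bill 1, $5,969: deductible takes $2,000, $3,969 remains; coinsurance $3,969 × 15% = $595.35. Patient pays $2,595.35; OOP now $2,595.35.
Bill 2, $13,772: deductible already satisfied, so patient's share is 15% × $13,772 = $2,065.80. Cost to patient: $2,065.80. OOP to date $4,661.15.
Bill 3, $10,125: deductible already satisfied, so patient's share is 15% × $10,125 = $1,518.75. Patient pays $1,518.75; OOP now $6,179.90.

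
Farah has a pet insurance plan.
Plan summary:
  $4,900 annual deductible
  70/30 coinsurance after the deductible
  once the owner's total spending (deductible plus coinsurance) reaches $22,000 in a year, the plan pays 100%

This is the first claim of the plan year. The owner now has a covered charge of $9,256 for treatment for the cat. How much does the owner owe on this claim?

The full $4,900 deductible is still open; $4,900 of this bill applies to it.
After the $4,900 deductible portion, $9,256 − $4,900 = $4,356 is subject to coinsurance.
30% of $4,356 = $1,306.80 falls to the owner.
That puts the owner's cost at $4,900 + $1,306.80 = $6,206.80 before any cap.
Total out-of-pocket so far would be $0 + $6,206.80 = $6,206.80, below the $22,000 cap — no reduction.

$6,206.80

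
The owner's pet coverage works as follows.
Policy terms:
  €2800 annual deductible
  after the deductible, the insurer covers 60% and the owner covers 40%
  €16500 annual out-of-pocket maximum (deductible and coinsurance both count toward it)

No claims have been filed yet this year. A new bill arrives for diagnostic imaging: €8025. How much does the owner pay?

Deductible not yet touched, so the first €2800 of the bill goes to the deductible.
The remaining €5225 (= €8025 − €2800) moves to coinsurance.
40% of €5225 = €2090 falls to the owner.
That puts the owner's cost at €2800 + €2090 = €4890 before any cap.
Year-to-date out-of-pocket becomes €0 + €4890 = €4890, still under the €16500 maximum, so no cap applies.

€4890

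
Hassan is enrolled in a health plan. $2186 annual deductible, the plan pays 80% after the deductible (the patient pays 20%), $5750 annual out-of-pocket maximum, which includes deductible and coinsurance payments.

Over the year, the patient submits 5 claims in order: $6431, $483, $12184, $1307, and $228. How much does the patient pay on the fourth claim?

$181.60

Claim 1 — $6431: deductible takes $2186, $4245 remains; patient's 20% is $849. Patient owes $3035 (running OOP $3035).
Claim 2 — $483: deductible already satisfied, so patient's share is 20% × $483 = $96.60. Patient pays $96.60; OOP now $3131.60.
Claim 3 — $12184: deductible met; 20% of $12184 = $2436.80. Patient pays $2436.80; OOP now $5568.40.
Claim 4 — $1307: deductible met; 20% of $1307 = $261.40. OOP would hit $5829.80 > $5750, so the cap limits the patient to $5750 − $5568.40 = $181.60.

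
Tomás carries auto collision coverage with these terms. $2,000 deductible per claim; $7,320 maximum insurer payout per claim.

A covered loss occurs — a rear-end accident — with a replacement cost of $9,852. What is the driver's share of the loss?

Subtract the deductible: $9,852 − $2,000 = $7,852.
Since $7,852 > $7,320, the payout is capped at $7,320.
Driver's share is the uncovered remainder: $9,852 − $7,320 = $2,532.

$2,532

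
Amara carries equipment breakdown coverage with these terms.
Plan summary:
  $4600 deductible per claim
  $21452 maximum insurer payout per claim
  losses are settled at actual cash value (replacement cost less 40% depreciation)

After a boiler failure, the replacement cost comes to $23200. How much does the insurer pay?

Depreciate 40%: the covered value is $23200 × 0.6 = $13920.
After the deductible, $13920 − $4600 = $9320 remains.
$9320 ≤ $21452, so the limit doesn't bind; insurer pays $9320.

$9320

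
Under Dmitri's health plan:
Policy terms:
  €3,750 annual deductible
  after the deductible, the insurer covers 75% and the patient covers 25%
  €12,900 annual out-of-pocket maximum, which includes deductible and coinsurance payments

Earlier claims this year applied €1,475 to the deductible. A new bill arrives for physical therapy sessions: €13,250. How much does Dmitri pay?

Remaining deductible: €3,750 − €1,475 = €2,275.
The remaining €10,975 (= €13,250 − €2,275) moves to coinsurance.
Patient's 25% share of €10,975 is €2,743.75.
That puts the patient's cost at €2,275 + €2,743.75 = €5,018.75 before any cap.
Year-to-date out-of-pocket becomes €1,475 + €5,018.75 = €6,493.75, still under the €12,900 maximum, so no cap applies.

€5,018.75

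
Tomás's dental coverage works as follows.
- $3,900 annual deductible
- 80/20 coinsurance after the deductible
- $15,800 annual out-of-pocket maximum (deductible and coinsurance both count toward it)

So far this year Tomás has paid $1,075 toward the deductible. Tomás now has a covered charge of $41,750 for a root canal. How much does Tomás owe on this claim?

$1,075 of the $3,900 deductible is already met, leaving $2,825.
The remaining $38,925 (= $41,750 − $2,825) moves to coinsurance.
Coinsurance: $38,925 × 20% = $7,785.
So the patient owes $2,825 + $7,785 = $10,610 before any cap.
Total out-of-pocket so far would be $1,075 + $10,610 = $11,685, below the $15,800 cap — no reduction.

$10,610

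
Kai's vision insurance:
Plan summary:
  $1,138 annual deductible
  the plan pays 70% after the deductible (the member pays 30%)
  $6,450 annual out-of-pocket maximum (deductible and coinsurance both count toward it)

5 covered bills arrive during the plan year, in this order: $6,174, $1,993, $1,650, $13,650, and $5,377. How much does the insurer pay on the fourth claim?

Claim 1 ($6,174): $1,138 finishes the deductible; $5,036 goes to coinsurance; coinsurance $5,036 × 30% = $1,510.80. Cost to member: $2,648.80. OOP to date $2,648.80. Plan pays $6,174 − $2,648.80 = $3,525.20.
Claim 2 ($1,993): deductible already satisfied, so member's share is 30% × $1,993 = $597.90. Member pays $597.90; OOP now $3,246.70. Insurer: $1,993 − $597.90 = $1,395.10.
Claim 3 ($1,650): deductible already satisfied, so member's share is 30% × $1,650 = $495. Member owes $495 (running OOP $3,741.70). Insurer: $1,650 − $495 = $1,155.
Claim 4 ($13,650): deductible met; 30% of $13,650 = $4,095. Adding that to $3,741.70 gives $7,836.70, past the $6,450 cap; member pays only $6,450 − $3,741.70 = $2,708.30. Plan pays $13,650 − $2,708.30 = $10,941.70.

$10,941.70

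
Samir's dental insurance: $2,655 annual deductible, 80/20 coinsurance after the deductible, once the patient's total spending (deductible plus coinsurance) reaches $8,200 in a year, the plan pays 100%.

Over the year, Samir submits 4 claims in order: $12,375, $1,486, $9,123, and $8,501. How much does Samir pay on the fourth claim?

$1,479.20

Claim 1 ($12,375): $2,655 finishes the deductible; $9,720 goes to coinsurance; coinsurance $9,720 × 20% = $1,944. Cost to patient: $4,599. OOP to date $4,599.
Claim 2 ($1,486): 20% coinsurance on $1,486 = $297.20. Cost to patient: $297.20. OOP to date $4,896.20.
Claim 3 ($9,123): 20% coinsurance on $9,123 = $1,824.60. Patient owes $1,824.60 (running OOP $6,720.80).
Claim 4 ($8,501): 20% coinsurance on $8,501 = $1,700.20. OOP would hit $8,421 > $8,200, so the cap limits the patient to $8,200 − $6,720.80 = $1,479.20.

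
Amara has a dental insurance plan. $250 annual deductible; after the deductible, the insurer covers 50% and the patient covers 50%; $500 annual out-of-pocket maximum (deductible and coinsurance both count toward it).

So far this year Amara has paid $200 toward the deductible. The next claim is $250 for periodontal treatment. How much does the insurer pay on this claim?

$200 of the $250 deductible is already met, leaving $50.
That leaves $250 − $50 = $200 for coinsurance.
Patient's 50% share of $200 is $100.
That puts the patient's cost at $50 + $100 = $150 before any cap.
Year-to-date out-of-pocket becomes $200 + $150 = $350, still under the $500 maximum, so no cap applies.
The insurer covers the remainder: $250 − $150 = $100.

$100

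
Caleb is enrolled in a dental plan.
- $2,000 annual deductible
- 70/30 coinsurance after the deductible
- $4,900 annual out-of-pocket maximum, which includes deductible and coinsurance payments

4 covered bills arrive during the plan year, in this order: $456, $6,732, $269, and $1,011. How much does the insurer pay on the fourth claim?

$707.70

Claim 1 — $456: fully absorbed by the deductible. Patient pays $456; OOP now $456. Insurer: $456 − $456 = $0.
Claim 2 — $6,732: deductible takes $1,544, $5,188 remains; coinsurance $5,188 × 30% = $1,556.40. Patient pays $3,100.40; OOP now $3,556.40. Plan pays $6,732 − $3,100.40 = $3,631.60.
Claim 3 — $269: deductible met; 30% of $269 = $80.70. Patient owes $80.70 (running OOP $3,637.10). Insurer: $269 − $80.70 = $188.30.
Claim 4 — $1,011: deductible already satisfied, so patient's share is 30% × $1,011 = $303.30. Cost to patient: $303.30. OOP to date $3,940.40. Insurer: $1,011 − $303.30 = $707.70.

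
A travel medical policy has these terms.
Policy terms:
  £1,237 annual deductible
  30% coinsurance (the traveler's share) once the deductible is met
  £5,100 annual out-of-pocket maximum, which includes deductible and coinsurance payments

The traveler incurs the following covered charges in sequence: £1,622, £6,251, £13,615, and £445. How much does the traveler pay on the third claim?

£1,872.20

Bill 1, £1,622: £1,237 finishes the deductible; £385 goes to coinsurance; traveler's 30% is £115.50. Traveler owes £1,352.50 (running OOP £1,352.50).
Bill 2, £6,251: 30% coinsurance on £6,251 = £1,875.30. Traveler owes £1,875.30 (running OOP £3,227.80).
Bill 3, £13,615: deductible met; 30% of £13,615 = £4,084.50. OOP would hit £7,312.30 > £5,100, so the cap limits the traveler to £5,100 − £3,227.80 = £1,872.20.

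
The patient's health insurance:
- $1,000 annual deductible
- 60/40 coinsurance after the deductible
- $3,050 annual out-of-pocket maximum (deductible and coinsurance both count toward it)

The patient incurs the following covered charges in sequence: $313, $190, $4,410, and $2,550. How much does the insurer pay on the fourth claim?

$2,065.20

Bill 1, $313: entire amount goes to the deductible. Patient owes $313 (running OOP $313). Plan pays $313 − $313 = $0.
Bill 2, $190: entire amount goes to the deductible. Patient owes $190 (running OOP $503). Insurer: $190 − $190 = $0.
Bill 3, $4,410: $497 to deductible, leaving $3,913; patient's 40% is $1,565.20. Patient pays $2,062.20; OOP now $2,565.20. Plan pays $4,410 − $2,062.20 = $2,347.80.
Bill 4, $2,550: deductible already satisfied, so patient's share is 40% × $2,550 = $1,020. Adding that to $2,565.20 gives $3,585.20, past the $3,050 cap; patient pays only $3,050 − $2,565.20 = $484.80. Plan pays $2,550 − $484.80 = $2,065.20.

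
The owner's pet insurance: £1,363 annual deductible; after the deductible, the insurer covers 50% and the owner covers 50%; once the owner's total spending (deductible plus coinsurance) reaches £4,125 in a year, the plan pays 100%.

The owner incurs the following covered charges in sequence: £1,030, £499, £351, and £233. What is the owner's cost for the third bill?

£175.50

Bill 1, £1,030: entire amount goes to the deductible. Owner owes £1,030 (running OOP £1,030).
Bill 2, £499: deductible takes £333, £166 remains; coinsurance £166 × 50% = £83. Owner pays £416; OOP now £1,446.
Bill 3, £351: 50% coinsurance on £351 = £175.50. Owner pays £175.50; OOP now £1,621.50.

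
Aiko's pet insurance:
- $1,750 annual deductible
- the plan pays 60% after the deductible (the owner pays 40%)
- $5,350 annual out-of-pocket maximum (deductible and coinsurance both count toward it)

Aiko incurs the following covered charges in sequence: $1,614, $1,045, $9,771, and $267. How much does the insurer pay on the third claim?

$6,534.60

Claim 1 ($1,614): entire amount goes to the deductible. Owner owes $1,614 (running OOP $1,614). Plan pays $1,614 − $1,614 = $0.
Claim 2 ($1,045): $136 finishes the deductible; $909 goes to coinsurance; coinsurance $909 × 40% = $363.60. Cost to owner: $499.60. OOP to date $2,113.60. Plan pays $1,045 − $499.60 = $545.40.
Claim 3 ($9,771): 40% coinsurance on $9,771 = $3,908.40. OOP would hit $6,022 > $5,350, so the cap limits the owner to $5,350 − $2,113.60 = $3,236.40. Insurer: $9,771 − $3,236.40 = $6,534.60.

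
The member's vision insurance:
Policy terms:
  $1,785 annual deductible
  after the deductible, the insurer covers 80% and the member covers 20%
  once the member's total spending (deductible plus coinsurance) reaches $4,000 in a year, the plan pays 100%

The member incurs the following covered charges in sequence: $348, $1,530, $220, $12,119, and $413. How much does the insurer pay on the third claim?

#1 ($348): fully absorbed by the deductible. Member owes $348 (running OOP $348). Insurer: $348 − $348 = $0.
#2 ($1,530): $1,437 finishes the deductible; $93 goes to coinsurance; coinsurance $93 × 20% = $18.60. Member owes $1,455.60 (running OOP $1,803.60). Plan pays $1,530 − $1,455.60 = $74.40.
#3 ($220): 20% coinsurance on $220 = $44. Member owes $44 (running OOP $1,847.60). Plan pays $220 − $44 = $176.

$176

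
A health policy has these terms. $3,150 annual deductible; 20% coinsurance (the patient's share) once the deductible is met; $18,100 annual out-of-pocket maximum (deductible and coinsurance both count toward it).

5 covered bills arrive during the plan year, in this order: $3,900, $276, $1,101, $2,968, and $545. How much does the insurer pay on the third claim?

$880.80

Bill 1, $3,900: deductible takes $3,150, $750 remains; patient's 20% is $150. Cost to patient: $3,300. OOP to date $3,300. Plan pays $3,900 − $3,300 = $600.
Bill 2, $276: deductible met; 20% of $276 = $55.20. Patient owes $55.20 (running OOP $3,355.20). Plan pays $276 − $55.20 = $220.80.
Bill 3, $1,101: 20% coinsurance on $1,101 = $220.20. Cost to patient: $220.20. OOP to date $3,575.40. Insurer: $1,101 − $220.20 = $880.80.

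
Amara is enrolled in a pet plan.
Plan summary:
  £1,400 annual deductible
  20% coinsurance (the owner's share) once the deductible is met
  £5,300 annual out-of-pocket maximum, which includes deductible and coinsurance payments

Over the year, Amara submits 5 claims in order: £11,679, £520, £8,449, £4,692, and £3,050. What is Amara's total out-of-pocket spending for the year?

£5,300

Bill 1, £11,679: deductible takes £1,400, £10,279 remains; coinsurance £10,279 × 20% = £2,055.80. Cost to owner: £3,455.80. OOP to date £3,455.80.
Bill 2, £520: deductible already satisfied, so owner's share is 20% × £520 = £104. Cost to owner: £104. OOP to date £3,559.80.
Bill 3, £8,449: 20% coinsurance on £8,449 = £1,689.80. Cost to owner: £1,689.80. OOP to date £5,249.60.
Bill 4, £4,692: 20% coinsurance on £4,692 = £938.40. Adding that to £5,249.60 gives £6,188, past the £5,300 cap; owner pays only £5,300 − £5,249.60 = £50.40.
Bill 5, £3,050: deductible met; 20% of £3,050 = £610. Adding that to £5,300 gives £5,910, past the £5,300 cap; owner pays only £5,300 − £5,300 = £0.
Summing the owner's payments: £3,455.80 + £104 + £1,689.80 + £50.40 + £0 = £5,300.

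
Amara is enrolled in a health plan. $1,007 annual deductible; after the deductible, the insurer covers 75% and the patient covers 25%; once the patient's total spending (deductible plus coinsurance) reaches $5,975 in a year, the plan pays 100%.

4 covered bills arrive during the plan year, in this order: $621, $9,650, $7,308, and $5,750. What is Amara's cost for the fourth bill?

Claim 1 — $621: entire amount goes to the deductible. Patient owes $621 (running OOP $621).
Claim 2 — $9,650: $386 to deductible, leaving $9,264; patient's 25% is $2,316. Patient owes $2,702 (running OOP $3,323).
Claim 3 — $7,308: 25% coinsurance on $7,308 = $1,827. Cost to patient: $1,827. OOP to date $5,150.
Claim 4 — $5,750: 25% coinsurance on $5,750 = $1,437.50. OOP would hit $6,587.50 > $5,975, so the cap limits the patient to $5,975 − $5,150 = $825.

$825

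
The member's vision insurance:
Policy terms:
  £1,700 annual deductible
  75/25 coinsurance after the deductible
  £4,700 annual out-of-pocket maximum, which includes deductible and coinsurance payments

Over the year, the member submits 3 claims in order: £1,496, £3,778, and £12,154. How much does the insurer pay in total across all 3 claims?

#1 (£1,496): fully absorbed by the deductible. Member owes £1,496 (running OOP £1,496). Plan pays £1,496 − £1,496 = £0.
#2 (£3,778): £204 to deductible, leaving £3,574; coinsurance £3,574 × 25% = £893.50. Member owes £1,097.50 (running OOP £2,593.50). Insurer: £3,778 − £1,097.50 = £2,680.50.
#3 (£12,154): 25% coinsurance on £12,154 = £3,038.50. OOP would hit £5,632 > £4,700, so the cap limits the member to £4,700 − £2,593.50 = £2,106.50. Insurer: £12,154 − £2,106.50 = £10,047.50.
Insurer total = bills − member's total = £17,428 − £4,700 = £12,728.

£12,728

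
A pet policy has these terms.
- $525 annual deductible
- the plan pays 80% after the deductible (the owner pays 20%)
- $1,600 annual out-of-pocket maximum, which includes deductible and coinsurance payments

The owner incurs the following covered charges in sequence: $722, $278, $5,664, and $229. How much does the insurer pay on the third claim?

$4,684

Claim 1 — $722: $525 finishes the deductible; $197 goes to coinsurance; coinsurance $197 × 20% = $39.40. Owner owes $564.40 (running OOP $564.40). Insurer: $722 − $564.40 = $157.60.
Claim 2 — $278: deductible already satisfied, so owner's share is 20% × $278 = $55.60. Cost to owner: $55.60. OOP to date $620. Plan pays $278 − $55.60 = $222.40.
Claim 3 — $5,664: deductible already satisfied, so owner's share is 20% × $5,664 = $1,132.80. That would push OOP to $1,752.80, over the $1,600 cap, so owner pays $1,600 − $620 = $980. Plan pays $5,664 − $980 = $4,684.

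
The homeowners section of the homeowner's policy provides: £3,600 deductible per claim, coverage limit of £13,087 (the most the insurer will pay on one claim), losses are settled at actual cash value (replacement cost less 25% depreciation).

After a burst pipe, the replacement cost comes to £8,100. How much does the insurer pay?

£2,475

Actual cash value after 25% depreciation: £8,100 × 75% = £6,075.
After the deductible, £6,075 − £3,600 = £2,475 remains.
That's under the £13,087 cap, so the insurer reimburses the full £2,475.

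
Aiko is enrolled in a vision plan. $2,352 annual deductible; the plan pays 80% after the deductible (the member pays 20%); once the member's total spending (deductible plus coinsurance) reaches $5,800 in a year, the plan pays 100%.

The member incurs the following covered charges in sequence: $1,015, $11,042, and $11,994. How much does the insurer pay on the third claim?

Claim 1 — $1,015: all of it applies to the deductible. Cost to member: $1,015. OOP to date $1,015. Plan pays $1,015 − $1,015 = $0.
Claim 2 — $11,042: $1,337 to deductible, leaving $9,705; member's 20% is $1,941. Cost to member: $3,278. OOP to date $4,293. Plan pays $11,042 − $3,278 = $7,764.
Claim 3 — $11,994: 20% coinsurance on $11,994 = $2,398.80. OOP would hit $6,691.80 > $5,800, so the cap limits the member to $5,800 − $4,293 = $1,507. Plan pays $11,994 − $1,507 = $10,487.

$10,487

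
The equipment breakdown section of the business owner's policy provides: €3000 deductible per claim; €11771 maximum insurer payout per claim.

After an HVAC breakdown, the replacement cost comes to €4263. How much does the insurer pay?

€1263

Subtract the deductible: €4263 − €3000 = €1263.
€1263 is within the €11771 limit, so the insurer pays €1263.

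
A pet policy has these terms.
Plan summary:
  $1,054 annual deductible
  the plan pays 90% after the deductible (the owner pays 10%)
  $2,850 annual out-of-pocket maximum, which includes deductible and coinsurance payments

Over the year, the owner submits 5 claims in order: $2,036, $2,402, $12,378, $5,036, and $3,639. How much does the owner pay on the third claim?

Claim 1 — $2,036: $1,054 to deductible, leaving $982; owner's 10% is $98.20. Owner pays $1,152.20; OOP now $1,152.20.
Claim 2 — $2,402: 10% coinsurance on $2,402 = $240.20. Cost to owner: $240.20. OOP to date $1,392.40.
Claim 3 — $12,378: deductible already satisfied, so owner's share is 10% × $12,378 = $1,237.80. Cost to owner: $1,237.80. OOP to date $2,630.20.

$1,237.80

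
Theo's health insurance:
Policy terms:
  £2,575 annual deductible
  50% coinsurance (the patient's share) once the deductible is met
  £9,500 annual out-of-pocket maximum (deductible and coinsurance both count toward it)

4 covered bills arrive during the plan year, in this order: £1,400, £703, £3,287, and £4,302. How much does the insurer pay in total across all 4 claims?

£3,558.50

#1 (£1,400): entire amount goes to the deductible. Cost to patient: £1,400. OOP to date £1,400. Plan pays £1,400 − £1,400 = £0.
#2 (£703): all of it applies to the deductible. Cost to patient: £703. OOP to date £2,103. Insurer: £703 − £703 = £0.
#3 (£3,287): £472 to deductible, leaving £2,815; 50% of £2,815 = £1,407.50. Cost to patient: £1,879.50. OOP to date £3,982.50. Plan pays £3,287 − £1,879.50 = £1,407.50.
#4 (£4,302): deductible met; 50% of £4,302 = £2,151. Cost to patient: £2,151. OOP to date £6,133.50. Plan pays £4,302 − £2,151 = £2,151.
Insurer total = bills − patient's total = £9,692 − £6,133.50 = £3,558.50.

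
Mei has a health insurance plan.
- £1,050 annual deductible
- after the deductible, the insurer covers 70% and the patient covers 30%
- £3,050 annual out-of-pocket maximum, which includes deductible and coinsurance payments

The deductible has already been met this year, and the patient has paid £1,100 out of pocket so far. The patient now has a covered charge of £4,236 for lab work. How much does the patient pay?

£1,270.80

The deductible is already satisfied, so the full bill goes to coinsurance.
Patient's 30% share of £4,236 is £1,270.80.
Cumulative spending £1,100 + £1,270.80 = £2,370.80 stays under the £3,050 maximum.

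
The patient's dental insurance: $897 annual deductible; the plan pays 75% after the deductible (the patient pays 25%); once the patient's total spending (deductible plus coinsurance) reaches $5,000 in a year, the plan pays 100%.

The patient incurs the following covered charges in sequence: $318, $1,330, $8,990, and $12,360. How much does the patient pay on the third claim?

#1 ($318): entire amount goes to the deductible. Cost to patient: $318. OOP to date $318.
#2 ($1,330): deductible takes $579, $751 remains; coinsurance $751 × 25% = $187.75. Patient pays $766.75; OOP now $1,084.75.
#3 ($8,990): 25% coinsurance on $8,990 = $2,247.50. Patient pays $2,247.50; OOP now $3,332.25.

$2,247.50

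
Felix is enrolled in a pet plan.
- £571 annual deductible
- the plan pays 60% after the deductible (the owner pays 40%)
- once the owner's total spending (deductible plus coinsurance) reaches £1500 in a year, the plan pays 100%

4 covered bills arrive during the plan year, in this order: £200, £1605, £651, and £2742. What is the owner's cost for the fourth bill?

Claim 1 (£200): entire amount goes to the deductible. Owner owes £200 (running OOP £200).
Claim 2 (£1605): £371 finishes the deductible; £1234 goes to coinsurance; coinsurance £1234 × 40% = £493.60. Owner owes £864.60 (running OOP £1064.60).
Claim 3 (£651): 40% coinsurance on £651 = £260.40. Cost to owner: £260.40. OOP to date £1325.
Claim 4 (£2742): 40% coinsurance on £2742 = £1096.80. That would push OOP to £2421.80, over the £1500 cap, so owner pays £1500 − £1325 = £175.

£175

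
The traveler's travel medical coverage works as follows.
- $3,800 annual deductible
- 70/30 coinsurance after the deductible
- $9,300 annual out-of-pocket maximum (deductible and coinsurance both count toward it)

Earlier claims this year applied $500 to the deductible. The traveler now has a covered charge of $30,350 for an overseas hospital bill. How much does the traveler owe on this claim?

$8,800

Remaining deductible: $3,800 − $500 = $3,300.
That leaves $30,350 − $3,300 = $27,050 for coinsurance.
30% of $27,050 = $8,115 falls to the traveler.
That puts the traveler's cost at $3,300 + $8,115 = $11,415 before any cap.
Year-to-date out-of-pocket would reach $500 + $11,415 = $11,915, above the $9,300 maximum, so the traveler pays only $9,300 − $500 = $8,800.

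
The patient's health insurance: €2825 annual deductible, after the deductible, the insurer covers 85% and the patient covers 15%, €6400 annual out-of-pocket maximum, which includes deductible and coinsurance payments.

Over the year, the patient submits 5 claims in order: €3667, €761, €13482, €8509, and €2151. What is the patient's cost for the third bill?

€2022.30

Claim 1 — €3667: €2825 to deductible, leaving €842; 15% of €842 = €126.30. Cost to patient: €2951.30. OOP to date €2951.30.
Claim 2 — €761: deductible already satisfied, so patient's share is 15% × €761 = €114.15. Patient owes €114.15 (running OOP €3065.45).
Claim 3 — €13482: deductible met; 15% of €13482 = €2022.30. Cost to patient: €2022.30. OOP to date €5087.75.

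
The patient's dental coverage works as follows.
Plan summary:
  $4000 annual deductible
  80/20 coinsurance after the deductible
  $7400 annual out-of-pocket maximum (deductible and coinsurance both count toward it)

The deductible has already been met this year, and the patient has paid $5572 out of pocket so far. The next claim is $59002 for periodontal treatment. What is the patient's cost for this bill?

$1828

With the deductible met, the entire $59002 is subject to coinsurance.
20% of $59002 = $11800.40 falls to the patient.
That would bring total out-of-pocket to $17372.40, past the $7400 cap. The patient is capped at $7400 − $5572 = $1828 on this claim.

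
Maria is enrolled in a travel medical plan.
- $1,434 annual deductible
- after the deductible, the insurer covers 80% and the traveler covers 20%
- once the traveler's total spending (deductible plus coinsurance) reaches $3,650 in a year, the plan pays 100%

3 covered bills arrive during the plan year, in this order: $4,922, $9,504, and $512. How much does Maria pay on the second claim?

$1,518.40

Bill 1, $4,922: $1,434 finishes the deductible; $3,488 goes to coinsurance; traveler's 20% is $697.60. Traveler owes $2,131.60 (running OOP $2,131.60).
Bill 2, $9,504: 20% coinsurance on $9,504 = $1,900.80. Adding that to $2,131.60 gives $4,032.40, past the $3,650 cap; traveler pays only $3,650 − $2,131.60 = $1,518.40.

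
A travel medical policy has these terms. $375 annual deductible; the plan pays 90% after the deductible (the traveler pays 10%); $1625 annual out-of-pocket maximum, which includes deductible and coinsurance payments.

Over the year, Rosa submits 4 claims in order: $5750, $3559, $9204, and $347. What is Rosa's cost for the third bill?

$356.60

Claim 1 ($5750): $375 to deductible, leaving $5375; traveler's 10% is $537.50. Cost to traveler: $912.50. OOP to date $912.50.
Claim 2 ($3559): deductible met; 10% of $3559 = $355.90. Cost to traveler: $355.90. OOP to date $1268.40.
Claim 3 ($9204): deductible met; 10% of $9204 = $920.40. Adding that to $1268.40 gives $2188.80, past the $1625 cap; traveler pays only $1625 − $1268.40 = $356.60.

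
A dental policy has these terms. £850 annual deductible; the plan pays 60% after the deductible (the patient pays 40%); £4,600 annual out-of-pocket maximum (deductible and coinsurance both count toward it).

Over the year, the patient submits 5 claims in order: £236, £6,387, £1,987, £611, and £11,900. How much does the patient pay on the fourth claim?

Bill 1, £236: fully absorbed by the deductible. Cost to patient: £236. OOP to date £236.
Bill 2, £6,387: £614 finishes the deductible; £5,773 goes to coinsurance; 40% of £5,773 = £2,309.20. Cost to patient: £2,923.20. OOP to date £3,159.20.
Bill 3, £1,987: 40% coinsurance on £1,987 = £794.80. Cost to patient: £794.80. OOP to date £3,954.
Bill 4, £611: 40% coinsurance on £611 = £244.40. Patient pays £244.40; OOP now £4,198.40.

£244.40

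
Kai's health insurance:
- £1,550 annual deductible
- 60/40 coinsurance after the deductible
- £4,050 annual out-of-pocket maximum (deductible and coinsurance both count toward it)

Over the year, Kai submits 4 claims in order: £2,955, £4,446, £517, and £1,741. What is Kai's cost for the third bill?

Claim 1 — £2,955: deductible takes £1,550, £1,405 remains; coinsurance £1,405 × 40% = £562. Cost to patient: £2,112. OOP to date £2,112.
Claim 2 — £4,446: deductible met; 40% of £4,446 = £1,778.40. Patient owes £1,778.40 (running OOP £3,890.40).
Claim 3 — £517: 40% coinsurance on £517 = £206.80. OOP would hit £4,097.20 > £4,050, so the cap limits the patient to £4,050 − £3,890.40 = £159.60.

£159.60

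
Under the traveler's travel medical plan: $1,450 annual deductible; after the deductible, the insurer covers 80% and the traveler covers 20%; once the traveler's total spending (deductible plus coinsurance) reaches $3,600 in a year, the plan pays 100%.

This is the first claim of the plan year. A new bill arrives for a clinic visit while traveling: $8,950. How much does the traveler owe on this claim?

$2,950

Deductible not yet touched, so the first $1,450 of the bill goes to the deductible.
That leaves $8,950 − $1,450 = $7,500 for coinsurance.
Traveler's 20% share of $7,500 is $1,500.
So the traveler owes $1,450 + $1,500 = $2,950 before any cap.
Year-to-date out-of-pocket becomes $0 + $2,950 = $2,950, still under the $3,600 maximum, so no cap applies.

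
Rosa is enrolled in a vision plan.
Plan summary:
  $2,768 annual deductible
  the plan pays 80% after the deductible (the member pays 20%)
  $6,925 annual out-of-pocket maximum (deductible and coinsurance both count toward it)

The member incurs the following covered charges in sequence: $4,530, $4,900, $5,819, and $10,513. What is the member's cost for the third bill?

#1 ($4,530): $2,768 finishes the deductible; $1,762 goes to coinsurance; 20% of $1,762 = $352.40. Member owes $3,120.40 (running OOP $3,120.40).
#2 ($4,900): 20% coinsurance on $4,900 = $980. Member owes $980 (running OOP $4,100.40).
#3 ($5,819): deductible already satisfied, so member's share is 20% × $5,819 = $1,163.80. Cost to member: $1,163.80. OOP to date $5,264.20.

$1,163.80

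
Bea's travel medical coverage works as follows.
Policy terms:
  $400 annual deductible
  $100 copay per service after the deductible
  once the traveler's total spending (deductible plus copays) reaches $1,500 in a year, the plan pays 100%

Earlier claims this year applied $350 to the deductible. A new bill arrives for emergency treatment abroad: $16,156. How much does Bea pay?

$150

Deductible still to meet: $400 − $350 = $50.
That leaves $16,156 − $50 = $16,106 for the copay.
Copay on this service: $100.
That puts the traveler's cost at $50 + $100 = $150 before any cap.
Total out-of-pocket so far would be $350 + $150 = $500, below the $1,500 cap — no reduction.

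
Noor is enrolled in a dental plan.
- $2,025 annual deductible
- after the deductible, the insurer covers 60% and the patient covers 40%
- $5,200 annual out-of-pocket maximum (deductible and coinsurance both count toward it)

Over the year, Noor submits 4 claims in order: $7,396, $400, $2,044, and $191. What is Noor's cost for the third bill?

Bill 1, $7,396: $2,025 to deductible, leaving $5,371; coinsurance $5,371 × 40% = $2,148.40. Patient owes $4,173.40 (running OOP $4,173.40).
Bill 2, $400: deductible already satisfied, so patient's share is 40% × $400 = $160. Patient owes $160 (running OOP $4,333.40).
Bill 3, $2,044: deductible already satisfied, so patient's share is 40% × $2,044 = $817.60. Cost to patient: $817.60. OOP to date $5,151.

$817.60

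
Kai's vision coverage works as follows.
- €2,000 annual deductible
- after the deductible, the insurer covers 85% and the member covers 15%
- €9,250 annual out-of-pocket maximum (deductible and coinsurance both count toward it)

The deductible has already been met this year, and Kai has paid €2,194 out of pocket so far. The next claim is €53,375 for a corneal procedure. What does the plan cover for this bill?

€46,319

With the deductible met, the entire €53,375 is subject to coinsurance.
Coinsurance: €53,375 × 15% = €8,006.25.
Year-to-date out-of-pocket would reach €2,194 + €8,006.25 = €10,200.25, above the €9,250 maximum, so the member pays only €9,250 − €2,194 = €7,056.
The plan picks up €53,375 − €7,056 = €46,319.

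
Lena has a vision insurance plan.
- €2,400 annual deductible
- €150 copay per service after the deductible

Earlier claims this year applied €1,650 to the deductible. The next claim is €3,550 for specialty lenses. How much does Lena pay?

€900

Deductible still to meet: €2,400 − €1,650 = €750.
After the €750 deductible portion, €3,550 − €750 = €2,800 is subject to the copay.
Copay on this service: €150.
So the member owes €750 + €150 = €900.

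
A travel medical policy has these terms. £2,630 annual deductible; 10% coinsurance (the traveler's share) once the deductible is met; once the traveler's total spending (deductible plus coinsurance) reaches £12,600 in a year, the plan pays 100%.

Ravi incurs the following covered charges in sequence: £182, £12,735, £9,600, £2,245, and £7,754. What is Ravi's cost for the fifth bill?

£775.40

Claim 1 — £182: fully absorbed by the deductible. Traveler owes £182 (running OOP £182).
Claim 2 — £12,735: £2,448 finishes the deductible; £10,287 goes to coinsurance; 10% of £10,287 = £1,028.70. Cost to traveler: £3,476.70. OOP to date £3,658.70.
Claim 3 — £9,600: deductible met; 10% of £9,600 = £960. Traveler pays £960; OOP now £4,618.70.
Claim 4 — £2,245: deductible already satisfied, so traveler's share is 10% × £2,245 = £224.50. Cost to traveler: £224.50. OOP to date £4,843.20.
Claim 5 — £7,754: 10% coinsurance on £7,754 = £775.40. Traveler owes £775.40 (running OOP £5,618.60).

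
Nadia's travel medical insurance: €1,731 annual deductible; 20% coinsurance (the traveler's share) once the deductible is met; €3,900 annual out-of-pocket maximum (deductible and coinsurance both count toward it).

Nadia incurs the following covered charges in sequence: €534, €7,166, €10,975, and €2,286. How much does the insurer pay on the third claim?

€9,999.80

Claim 1 (€534): entire amount goes to the deductible. Traveler owes €534 (running OOP €534). Plan pays €534 − €534 = €0.
Claim 2 (€7,166): deductible takes €1,197, €5,969 remains; 20% of €5,969 = €1,193.80. Traveler pays €2,390.80; OOP now €2,924.80. Plan pays €7,166 − €2,390.80 = €4,775.20.
Claim 3 (€10,975): deductible already satisfied, so traveler's share is 20% × €10,975 = €2,195. OOP would hit €5,119.80 > €3,900, so the cap limits the traveler to €3,900 − €2,924.80 = €975.20. Plan pays €10,975 − €975.20 = €9,999.80.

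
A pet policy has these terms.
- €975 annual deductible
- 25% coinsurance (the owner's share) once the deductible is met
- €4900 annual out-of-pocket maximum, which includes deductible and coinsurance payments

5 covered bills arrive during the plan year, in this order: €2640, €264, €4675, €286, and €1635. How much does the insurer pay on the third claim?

€3506.25

Bill 1, €2640: €975 finishes the deductible; €1665 goes to coinsurance; 25% of €1665 = €416.25. Cost to owner: €1391.25. OOP to date €1391.25. Insurer: €2640 − €1391.25 = €1248.75.
Bill 2, €264: 25% coinsurance on €264 = €66. Cost to owner: €66. OOP to date €1457.25. Plan pays €264 − €66 = €198.
Bill 3, €4675: 25% coinsurance on €4675 = €1168.75. Owner owes €1168.75 (running OOP €2626). Plan pays €4675 − €1168.75 = €3506.25.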